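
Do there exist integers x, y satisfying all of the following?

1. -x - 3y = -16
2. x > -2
Yes

Take x = 1, y = 5. Substituting into each constraint:
  (1) (-1) - 3(5) = -16 ✓
  (2) 1 > -2 ✓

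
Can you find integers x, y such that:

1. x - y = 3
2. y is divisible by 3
Yes

Take x = 3, y = 0. Substituting into each constraint:
  (1) 3 + 0 = 3 ✓
  (2) 0 = 3 × 0, remainder 0 ✓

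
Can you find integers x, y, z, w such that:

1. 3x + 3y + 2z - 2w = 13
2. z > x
Yes

Take x = -1, y = 0, z = 0, w = -8. Substituting into each constraint:
  (1) 3(-1) + 3(0) + 2(0) - 2(-8) = 13 ✓
  (2) 0 > -1 ✓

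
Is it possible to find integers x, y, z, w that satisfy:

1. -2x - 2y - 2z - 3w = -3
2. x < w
Yes

Take x = 0, y = 0, z = 0, w = 1. Substituting into each constraint:
  (1) -2(0) - 2(0) - 2(0) - 3(1) = -3 ✓
  (2) 0 < 1 ✓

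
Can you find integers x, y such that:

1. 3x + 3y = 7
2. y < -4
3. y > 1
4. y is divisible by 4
No

Even the single constraint (3x + 3y = 7) is infeasible over the integers.

  - 3x + 3y = 7: every term on the left is divisible by 3, so the LHS ≡ 0 (mod 3), but the RHS 7 is not — no integer solution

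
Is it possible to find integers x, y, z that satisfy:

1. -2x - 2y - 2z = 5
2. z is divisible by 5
No

Even the single constraint (-2x - 2y - 2z = 5) is infeasible over the integers.

  - -2x - 2y - 2z = 5: every term on the left is divisible by 2, so the LHS ≡ 0 (mod 2), but the RHS 5 is not — no integer solution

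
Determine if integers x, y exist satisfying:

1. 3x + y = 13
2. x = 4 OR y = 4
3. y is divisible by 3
No

A contradictory subset is {3x + y = 13, y is divisible by 3}. No integer assignment can satisfy these jointly:

  - 3x + y = 13: is a linear equation tying the variables together
  - y is divisible by 3: restricts y to multiples of 3

Modular obstruction: writing y = 3y', every remaining term of the linear equation is divisible by 3, so the left side is ≡ 0 (mod 3); but the right side 13 ≡ 1 (mod 3). No integers can satisfy it.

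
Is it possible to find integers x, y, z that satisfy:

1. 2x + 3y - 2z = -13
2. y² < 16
Yes

Take x = 0, y = 1, z = 8. Substituting into each constraint:
  (1) 2(0) + 3(1) - 2(8) = -13 ✓
  (2) y² = (1)² = 1, and 1 < 16 ✓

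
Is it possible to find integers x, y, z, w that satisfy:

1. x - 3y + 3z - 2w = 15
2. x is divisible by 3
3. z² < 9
Yes

Take x = 0, y = 0, z = 1, w = -6. Substituting into each constraint:
  (1) 0 - 3(0) + 3(1) - 2(-6) = 15 ✓
  (2) 0 = 3 × 0, remainder 0 ✓
  (3) z² = (1)² = 1, and 1 < 9 ✓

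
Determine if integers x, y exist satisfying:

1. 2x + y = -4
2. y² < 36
Yes

Take x = 0, y = -4. Substituting into each constraint:
  (1) 2(0) + (-4) = -4 ✓
  (2) y² = (-4)² = 16, and 16 < 36 ✓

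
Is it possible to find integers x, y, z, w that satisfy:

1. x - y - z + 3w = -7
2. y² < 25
Yes

Take x = 0, y = 0, z = 1, w = -2. Substituting into each constraint:
  (1) 0 + 0 + (-1) + 3(-2) = -7 ✓
  (2) y² = (0)² = 0, and 0 < 25 ✓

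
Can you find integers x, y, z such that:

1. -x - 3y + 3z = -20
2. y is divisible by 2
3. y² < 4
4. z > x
Yes

Take x = -13, y = 0, z = -11. Substituting into each constraint:
  (1) 13 - 3(0) + 3(-11) = -20 ✓
  (2) 0 = 2 × 0, remainder 0 ✓
  (3) y² = (0)² = 0, and 0 < 4 ✓
  (4) -11 > -13 ✓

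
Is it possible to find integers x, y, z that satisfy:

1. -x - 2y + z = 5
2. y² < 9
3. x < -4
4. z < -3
Yes

Take x = -9, y = 0, z = -4. Substituting into each constraint:
  (1) 9 - 2(0) + (-4) = 5 ✓
  (2) y² = (0)² = 0, and 0 < 9 ✓
  (3) -9 < -4 ✓
  (4) -4 < -3 ✓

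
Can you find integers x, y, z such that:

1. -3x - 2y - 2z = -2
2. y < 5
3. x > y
Yes

Take x = 0, y = -1, z = 2. Substituting into each constraint:
  (1) -3(0) - 2(-1) - 2(2) = -2 ✓
  (2) -1 < 5 ✓
  (3) 0 > -1 ✓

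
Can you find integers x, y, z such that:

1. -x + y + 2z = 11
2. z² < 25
Yes

Take x = 0, y = 11, z = 0. Substituting into each constraint:
  (1) 0 + 11 + 2(0) = 11 ✓
  (2) z² = (0)² = 0, and 0 < 25 ✓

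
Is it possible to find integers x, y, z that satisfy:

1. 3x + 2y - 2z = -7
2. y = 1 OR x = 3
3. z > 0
Yes

Take x = -1, y = 1, z = 3. Substituting into each constraint:
  (1) 3(-1) + 2(1) - 2(3) = -7 ✓
  (2) y = 1, target 1 ✓ (first branch holds)
  (3) 3 > 0 ✓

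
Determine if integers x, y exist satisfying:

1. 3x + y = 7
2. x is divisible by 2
Yes

Take x = 0, y = 7. Substituting into each constraint:
  (1) 3(0) + 7 = 7 ✓
  (2) 0 = 2 × 0, remainder 0 ✓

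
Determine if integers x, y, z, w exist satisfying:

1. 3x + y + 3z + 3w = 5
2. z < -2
Yes

Take x = 4, y = 2, z = -3, w = 0. Substituting into each constraint:
  (1) 3(4) + 2 + 3(-3) + 3(0) = 5 ✓
  (2) -3 < -2 ✓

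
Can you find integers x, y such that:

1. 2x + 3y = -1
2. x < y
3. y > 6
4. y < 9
Yes

Take x = -11, y = 7. Substituting into each constraint:
  (1) 2(-11) + 3(7) = -1 ✓
  (2) -11 < 7 ✓
  (3) 7 > 6 ✓
  (4) 7 < 9 ✓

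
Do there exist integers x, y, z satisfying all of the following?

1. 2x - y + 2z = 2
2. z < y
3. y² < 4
Yes

Take x = 2, y = 0, z = -1. Substituting into each constraint:
  (1) 2(2) + 0 + 2(-1) = 2 ✓
  (2) -1 < 0 ✓
  (3) y² = (0)² = 0, and 0 < 4 ✓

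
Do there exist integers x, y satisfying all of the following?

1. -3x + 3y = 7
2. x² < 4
No

Even the single constraint (-3x + 3y = 7) is infeasible over the integers.

  - -3x + 3y = 7: every term on the left is divisible by 3, so the LHS ≡ 0 (mod 3), but the RHS 7 is not — no integer solution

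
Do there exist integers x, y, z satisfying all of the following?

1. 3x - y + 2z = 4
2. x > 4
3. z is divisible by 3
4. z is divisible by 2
Yes

Take x = 5, y = 11, z = 0. Substituting into each constraint:
  (1) 3(5) + (-11) + 2(0) = 4 ✓
  (2) 5 > 4 ✓
  (3) 0 = 3 × 0, remainder 0 ✓
  (4) 0 = 2 × 0, remainder 0 ✓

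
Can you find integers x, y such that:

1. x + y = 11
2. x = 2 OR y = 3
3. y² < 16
Yes

Take x = 8, y = 3. Substituting into each constraint:
  (1) 8 + 3 = 11 ✓
  (2) y = 3, target 3 ✓ (second branch holds)
  (3) y² = (3)² = 9, and 9 < 16 ✓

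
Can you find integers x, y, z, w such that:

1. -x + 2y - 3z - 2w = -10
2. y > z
Yes

Take x = 12, y = 1, z = 0, w = 0. Substituting into each constraint:
  (1) (-12) + 2(1) - 3(0) - 2(0) = -10 ✓
  (2) 1 > 0 ✓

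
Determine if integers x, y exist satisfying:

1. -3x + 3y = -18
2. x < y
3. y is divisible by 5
No

A contradictory subset is {-3x + 3y = -18, x < y}. No integer assignment can satisfy these jointly:

  - -3x + 3y = -18: is a linear equation tying the variables together
  - x < y: bounds one variable relative to another variable

From the equation, x − y = 6, i.e. y − x = -6; but y > x requires y − x ≥ 1. Contradiction.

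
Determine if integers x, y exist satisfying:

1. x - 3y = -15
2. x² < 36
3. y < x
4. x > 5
No

A contradictory subset is {x² < 36, x > 5}. No integer assignment can satisfy these jointly:

  - x² < 36: restricts x to |x| ≤ 5
  - x > 5: bounds one variable relative to a constant

Direct contradiction: the bounds on x require x ≥ 6 and x ≤ 5 simultaneously, which is empty.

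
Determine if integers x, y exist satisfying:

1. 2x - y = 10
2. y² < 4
Yes

Take x = 5, y = 0. Substituting into each constraint:
  (1) 2(5) + 0 = 10 ✓
  (2) y² = (0)² = 0, and 0 < 4 ✓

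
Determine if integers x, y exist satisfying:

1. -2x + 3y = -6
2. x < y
Yes

Take x = -9, y = -8. Substituting into each constraint:
  (1) -2(-9) + 3(-8) = -6 ✓
  (2) -9 < -8 ✓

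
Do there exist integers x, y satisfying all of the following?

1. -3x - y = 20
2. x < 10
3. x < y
Yes

Take x = -6, y = -2. Substituting into each constraint:
  (1) -3(-6) + 2 = 20 ✓
  (2) -6 < 10 ✓
  (3) -6 < -2 ✓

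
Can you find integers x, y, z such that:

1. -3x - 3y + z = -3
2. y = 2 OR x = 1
Yes

Take x = 0, y = 2, z = 3. Substituting into each constraint:
  (1) -3(0) - 3(2) + 3 = -3 ✓
  (2) y = 2, target 2 ✓ (first branch holds)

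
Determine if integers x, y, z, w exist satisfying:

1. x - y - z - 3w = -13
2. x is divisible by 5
Yes

Take x = 0, y = 0, z = 13, w = 0. Substituting into each constraint:
  (1) 0 + 0 + (-13) - 3(0) = -13 ✓
  (2) 0 = 5 × 0, remainder 0 ✓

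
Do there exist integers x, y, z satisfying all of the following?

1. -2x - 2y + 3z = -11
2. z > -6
Yes

Take x = 0, y = 7, z = 1. Substituting into each constraint:
  (1) -2(0) - 2(7) + 3(1) = -11 ✓
  (2) 1 > -6 ✓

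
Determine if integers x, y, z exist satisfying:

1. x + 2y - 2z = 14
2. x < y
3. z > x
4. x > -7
Yes

Take x = 0, y = 8, z = 1. Substituting into each constraint:
  (1) 0 + 2(8) - 2(1) = 14 ✓
  (2) 0 < 8 ✓
  (3) 1 > 0 ✓
  (4) 0 > -7 ✓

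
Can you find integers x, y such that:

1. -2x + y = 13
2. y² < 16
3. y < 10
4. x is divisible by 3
Yes

Take x = -6, y = 1. Substituting into each constraint:
  (1) -2(-6) + 1 = 13 ✓
  (2) y² = (1)² = 1, and 1 < 16 ✓
  (3) 1 < 10 ✓
  (4) -6 = 3 × -2, remainder 0 ✓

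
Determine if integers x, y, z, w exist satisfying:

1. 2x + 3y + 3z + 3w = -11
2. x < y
Yes

Take x = -1, y = 0, z = -3, w = 0. Substituting into each constraint:
  (1) 2(-1) + 3(0) + 3(-3) + 3(0) = -11 ✓
  (2) -1 < 0 ✓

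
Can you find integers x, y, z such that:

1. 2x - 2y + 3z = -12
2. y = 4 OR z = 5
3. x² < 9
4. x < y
Yes

Take x = 1, y = 4, z = -2. Substituting into each constraint:
  (1) 2(1) - 2(4) + 3(-2) = -12 ✓
  (2) y = 4, target 4 ✓ (first branch holds)
  (3) x² = (1)² = 1, and 1 < 9 ✓
  (4) 1 < 4 ✓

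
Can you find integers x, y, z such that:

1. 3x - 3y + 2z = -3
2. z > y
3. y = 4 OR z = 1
Yes

Take x = -1, y = 4, z = 6. Substituting into each constraint:
  (1) 3(-1) - 3(4) + 2(6) = -3 ✓
  (2) 6 > 4 ✓
  (3) y = 4, target 4 ✓ (first branch holds)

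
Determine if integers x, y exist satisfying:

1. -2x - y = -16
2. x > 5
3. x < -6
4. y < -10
No

A contradictory subset is {x > 5, x < -6}. No integer assignment can satisfy these jointly:

  - x > 5: bounds one variable relative to a constant
  - x < -6: bounds one variable relative to a constant

Direct contradiction: the bounds on x require x ≥ 6 and x ≤ -7 simultaneously, which is empty.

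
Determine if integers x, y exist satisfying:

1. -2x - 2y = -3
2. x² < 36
No

Even the single constraint (-2x - 2y = -3) is infeasible over the integers.

  - -2x - 2y = -3: every term on the left is divisible by 2, so the LHS ≡ 0 (mod 2), but the RHS -3 is not — no integer solution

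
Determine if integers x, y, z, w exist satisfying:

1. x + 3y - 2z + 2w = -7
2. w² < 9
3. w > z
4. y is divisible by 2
Yes

Take x = -9, y = 0, z = -1, w = 0. Substituting into each constraint:
  (1) (-9) + 3(0) - 2(-1) + 2(0) = -7 ✓
  (2) w² = (0)² = 0, and 0 < 9 ✓
  (3) 0 > -1 ✓
  (4) 0 = 2 × 0, remainder 0 ✓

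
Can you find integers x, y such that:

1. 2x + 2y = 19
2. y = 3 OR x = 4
No

Even the single constraint (2x + 2y = 19) is infeasible over the integers.

  - 2x + 2y = 19: every term on the left is divisible by 2, so the LHS ≡ 0 (mod 2), but the RHS 19 is not — no integer solution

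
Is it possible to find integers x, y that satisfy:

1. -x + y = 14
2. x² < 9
Yes

Take x = 0, y = 14. Substituting into each constraint:
  (1) 0 + 14 = 14 ✓
  (2) x² = (0)² = 0, and 0 < 9 ✓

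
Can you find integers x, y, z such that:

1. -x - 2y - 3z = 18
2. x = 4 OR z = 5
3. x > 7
Yes

Take x = 9, y = -21, z = 5. Substituting into each constraint:
  (1) (-9) - 2(-21) - 3(5) = 18 ✓
  (2) z = 5, target 5 ✓ (second branch holds)
  (3) 9 > 7 ✓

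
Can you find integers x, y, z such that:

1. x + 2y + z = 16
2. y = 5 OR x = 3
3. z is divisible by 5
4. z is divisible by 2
Yes

Take x = 6, y = 5, z = 0. Substituting into each constraint:
  (1) 6 + 2(5) + 0 = 16 ✓
  (2) y = 5, target 5 ✓ (first branch holds)
  (3) 0 = 5 × 0, remainder 0 ✓
  (4) 0 = 2 × 0, remainder 0 ✓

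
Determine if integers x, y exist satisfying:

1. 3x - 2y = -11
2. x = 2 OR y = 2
No

The full constraint system is jointly infeasible over the integers. Each constraint and what it forces:

  - 3x - 2y = -11: is a linear equation tying the variables together
  - x = 2 OR y = 2: forces a choice: either x = 2 or y = 2

Split on the disjunction (x = 2 OR y = 2):
  • If x = 2: with x = 2, every remaining term of the linear equation is divisible by 2, so the left side is ≡ 0 (mod 2); but the right side -17 ≡ 1 (mod 2). No integers can satisfy it.
  • If y = 2: with y = 2, every remaining term of the linear equation is divisible by 3, so the left side is ≡ 0 (mod 3); but the right side -7 ≡ 2 (mod 3). No integers can satisfy it.
Both branches are infeasible, so the system has no integer solution.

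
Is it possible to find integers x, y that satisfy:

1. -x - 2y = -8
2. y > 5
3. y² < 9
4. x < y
No

A contradictory subset is {y > 5, y² < 9}. No integer assignment can satisfy these jointly:

  - y > 5: bounds one variable relative to a constant
  - y² < 9: restricts y to |y| ≤ 2

Direct contradiction: the bounds on y require y ≥ 6 and y ≤ 2 simultaneously, which is empty.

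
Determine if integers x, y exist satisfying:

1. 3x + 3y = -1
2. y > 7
No

Even the single constraint (3x + 3y = -1) is infeasible over the integers.

  - 3x + 3y = -1: every term on the left is divisible by 3, so the LHS ≡ 0 (mod 3), but the RHS -1 is not — no integer solution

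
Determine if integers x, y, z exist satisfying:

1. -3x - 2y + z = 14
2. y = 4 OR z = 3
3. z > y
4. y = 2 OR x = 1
Yes

Take x = -5, y = 2, z = 3. Substituting into each constraint:
  (1) -3(-5) - 2(2) + 3 = 14 ✓
  (2) z = 3, target 3 ✓ (second branch holds)
  (3) 3 > 2 ✓
  (4) y = 2, target 2 ✓ (first branch holds)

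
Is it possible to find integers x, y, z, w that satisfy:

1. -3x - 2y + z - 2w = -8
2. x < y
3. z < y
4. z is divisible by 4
Yes

Take x = 0, y = 1, z = 0, w = 3. Substituting into each constraint:
  (1) -3(0) - 2(1) + 0 - 2(3) = -8 ✓
  (2) 0 < 1 ✓
  (3) 0 < 1 ✓
  (4) 0 = 4 × 0, remainder 0 ✓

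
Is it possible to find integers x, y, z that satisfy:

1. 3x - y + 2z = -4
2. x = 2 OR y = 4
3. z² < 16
Yes

Take x = 2, y = 8, z = -1. Substituting into each constraint:
  (1) 3(2) + (-8) + 2(-1) = -4 ✓
  (2) x = 2, target 2 ✓ (first branch holds)
  (3) z² = (-1)² = 1, and 1 < 16 ✓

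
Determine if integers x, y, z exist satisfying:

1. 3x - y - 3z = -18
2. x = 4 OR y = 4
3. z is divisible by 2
Yes

Take x = 4, y = 0, z = 10. Substituting into each constraint:
  (1) 3(4) + 0 - 3(10) = -18 ✓
  (2) x = 4, target 4 ✓ (first branch holds)
  (3) 10 = 2 × 5, remainder 0 ✓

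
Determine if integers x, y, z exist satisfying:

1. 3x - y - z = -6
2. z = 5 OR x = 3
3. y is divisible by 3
Yes

Take x = 3, y = 0, z = 15. Substituting into each constraint:
  (1) 3(3) + 0 + (-15) = -6 ✓
  (2) x = 3, target 3 ✓ (second branch holds)
  (3) 0 = 3 × 0, remainder 0 ✓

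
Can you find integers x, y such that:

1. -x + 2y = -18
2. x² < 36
Yes

Take x = 0, y = -9. Substituting into each constraint:
  (1) 0 + 2(-9) = -18 ✓
  (2) x² = (0)² = 0, and 0 < 36 ✓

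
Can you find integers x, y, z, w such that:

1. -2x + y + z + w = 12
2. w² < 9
Yes

Take x = 0, y = 0, z = 12, w = 0. Substituting into each constraint:
  (1) -2(0) + 0 + 12 + 0 = 12 ✓
  (2) w² = (0)² = 0, and 0 < 9 ✓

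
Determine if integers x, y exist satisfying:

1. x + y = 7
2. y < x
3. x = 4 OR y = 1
Yes

Take x = 6, y = 1. Substituting into each constraint:
  (1) 6 + 1 = 7 ✓
  (2) 1 < 6 ✓
  (3) y = 1, target 1 ✓ (second branch holds)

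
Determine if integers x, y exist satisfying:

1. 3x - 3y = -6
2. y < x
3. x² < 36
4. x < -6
No

A contradictory subset is {3x - 3y = -6, y < x}. No integer assignment can satisfy these jointly:

  - 3x - 3y = -6: is a linear equation tying the variables together
  - y < x: bounds one variable relative to another variable

From the equation, x − y = -2, i.e. x − y = -2; but x > y requires x − y ≥ 1. Contradiction.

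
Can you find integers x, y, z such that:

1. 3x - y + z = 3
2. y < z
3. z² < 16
Yes

Take x = 0, y = 0, z = 3. Substituting into each constraint:
  (1) 3(0) + 0 + 3 = 3 ✓
  (2) 0 < 3 ✓
  (3) z² = (3)² = 9, and 9 < 16 ✓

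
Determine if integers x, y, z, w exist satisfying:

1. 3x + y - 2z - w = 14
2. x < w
Yes

Take x = 0, y = 15, z = 0, w = 1. Substituting into each constraint:
  (1) 3(0) + 15 - 2(0) + (-1) = 14 ✓
  (2) 0 < 1 ✓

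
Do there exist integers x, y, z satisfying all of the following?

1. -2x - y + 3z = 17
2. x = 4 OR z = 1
Yes

Take x = -7, y = 0, z = 1. Substituting into each constraint:
  (1) -2(-7) + 0 + 3(1) = 17 ✓
  (2) z = 1, target 1 ✓ (second branch holds)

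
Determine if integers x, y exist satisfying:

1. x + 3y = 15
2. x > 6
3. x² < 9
No

A contradictory subset is {x > 6, x² < 9}. No integer assignment can satisfy these jointly:

  - x > 6: bounds one variable relative to a constant
  - x² < 9: restricts x to |x| ≤ 2

Direct contradiction: the bounds on x require x ≥ 7 and x ≤ 2 simultaneously, which is empty.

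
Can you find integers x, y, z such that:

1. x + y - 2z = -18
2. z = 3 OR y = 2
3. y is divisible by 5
Yes

Take x = -12, y = 0, z = 3. Substituting into each constraint:
  (1) (-12) + 0 - 2(3) = -18 ✓
  (2) z = 3, target 3 ✓ (first branch holds)
  (3) 0 = 5 × 0, remainder 0 ✓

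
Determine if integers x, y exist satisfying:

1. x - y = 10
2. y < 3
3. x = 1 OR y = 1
Yes

Take x = 1, y = -9. Substituting into each constraint:
  (1) 1 + 9 = 10 ✓
  (2) -9 < 3 ✓
  (3) x = 1, target 1 ✓ (first branch holds)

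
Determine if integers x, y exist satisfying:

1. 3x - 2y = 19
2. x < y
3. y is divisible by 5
Yes

Take x = 23, y = 25. Substituting into each constraint:
  (1) 3(23) - 2(25) = 19 ✓
  (2) 23 < 25 ✓
  (3) 25 = 5 × 5, remainder 0 ✓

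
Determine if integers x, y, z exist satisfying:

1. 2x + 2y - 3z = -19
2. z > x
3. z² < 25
Yes

Take x = 0, y = -8, z = 1. Substituting into each constraint:
  (1) 2(0) + 2(-8) - 3(1) = -19 ✓
  (2) 1 > 0 ✓
  (3) z² = (1)² = 1, and 1 < 25 ✓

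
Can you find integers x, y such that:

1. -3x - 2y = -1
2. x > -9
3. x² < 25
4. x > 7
No

A contradictory subset is {x² < 25, x > 7}. No integer assignment can satisfy these jointly:

  - x² < 25: restricts x to |x| ≤ 4
  - x > 7: bounds one variable relative to a constant

Direct contradiction: the bounds on x require x ≥ 8 and x ≤ 4 simultaneously, which is empty.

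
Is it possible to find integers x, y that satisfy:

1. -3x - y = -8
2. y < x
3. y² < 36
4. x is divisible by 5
No

The full constraint system is jointly infeasible over the integers. Each constraint and what it forces:

  - -3x - y = -8: is a linear equation tying the variables together
  - y < x: bounds one variable relative to another variable
  - y² < 36: restricts y to |y| ≤ 5
  - x is divisible by 5: restricts x to multiples of 5

The bounds confine y to {-5, -4, -3, -2, -1, 0, 1, 2, 3, 4, 5}. For each value, substitute into the equation:
  • y = -5: the equation gives -3x = -13, so x would not be an integer.
  • y = -4: the equation forces x = 4, but 5 does not divide 4.
  • y = -3: the equation gives -3x = -11, so x would not be an integer.
  • y = -2: the equation gives -3x = -10, so x would not be an integer.
  • y = -1: the equation forces x = 3, but 5 does not divide 3.
  • y = 0: the equation gives -3x = -8, so x would not be an integer.
  • y = 1: the equation gives -3x = -7, so x would not be an integer.
  • y = 2: the equation forces x = 2, but 5 does not divide 2.
  • y = 3: the equation gives -3x = -5, so x would not be an integer.
  • y = 4: the equation gives -3x = -4, so x would not be an integer.
  • y = 5: the equation forces x = 1, but 5 does not divide 1.
Every case fails, so no integer solution exists.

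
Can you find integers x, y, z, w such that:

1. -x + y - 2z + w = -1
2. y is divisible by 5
Yes

Take x = 0, y = 0, z = 0, w = -1. Substituting into each constraint:
  (1) 0 + 0 - 2(0) + (-1) = -1 ✓
  (2) 0 = 5 × 0, remainder 0 ✓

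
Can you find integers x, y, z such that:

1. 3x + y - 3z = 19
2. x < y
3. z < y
Yes

Take x = 0, y = 1, z = -6. Substituting into each constraint:
  (1) 3(0) + 1 - 3(-6) = 19 ✓
  (2) 0 < 1 ✓
  (3) -6 < 1 ✓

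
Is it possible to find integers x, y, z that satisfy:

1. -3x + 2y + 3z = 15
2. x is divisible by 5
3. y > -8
Yes

Take x = 0, y = 0, z = 5. Substituting into each constraint:
  (1) -3(0) + 2(0) + 3(5) = 15 ✓
  (2) 0 = 5 × 0, remainder 0 ✓
  (3) 0 > -8 ✓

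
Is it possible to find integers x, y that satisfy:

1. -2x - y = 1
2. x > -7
Yes

Take x = -1, y = 1. Substituting into each constraint:
  (1) -2(-1) + (-1) = 1 ✓
  (2) -1 > -7 ✓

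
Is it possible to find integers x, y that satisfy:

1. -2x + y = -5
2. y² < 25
Yes

Take x = 3, y = 1. Substituting into each constraint:
  (1) -2(3) + 1 = -5 ✓
  (2) y² = (1)² = 1, and 1 < 25 ✓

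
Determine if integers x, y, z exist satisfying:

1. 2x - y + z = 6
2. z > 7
Yes

Take x = 0, y = 2, z = 8. Substituting into each constraint:
  (1) 2(0) + (-2) + 8 = 6 ✓
  (2) 8 > 7 ✓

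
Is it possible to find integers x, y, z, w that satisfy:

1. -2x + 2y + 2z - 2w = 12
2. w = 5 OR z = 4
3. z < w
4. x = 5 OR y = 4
Yes

Take x = 5, y = 12, z = 4, w = 5. Substituting into each constraint:
  (1) -2(5) + 2(12) + 2(4) - 2(5) = 12 ✓
  (2) w = 5, target 5 ✓ (first branch holds)
  (3) 4 < 5 ✓
  (4) x = 5, target 5 ✓ (first branch holds)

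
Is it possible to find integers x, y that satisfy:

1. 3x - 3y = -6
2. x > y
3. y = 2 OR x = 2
No

A contradictory subset is {3x - 3y = -6, x > y}. No integer assignment can satisfy these jointly:

  - 3x - 3y = -6: is a linear equation tying the variables together
  - x > y: bounds one variable relative to another variable

From the equation, x − y = -2, i.e. x − y = -2; but x > y requires x − y ≥ 1. Contradiction.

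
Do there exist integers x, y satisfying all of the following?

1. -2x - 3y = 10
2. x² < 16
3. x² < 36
Yes

Take x = 1, y = -4. Substituting into each constraint:
  (1) -2(1) - 3(-4) = 10 ✓
  (2) x² = (1)² = 1, and 1 < 16 ✓
  (3) x² = (1)² = 1, and 1 < 36 ✓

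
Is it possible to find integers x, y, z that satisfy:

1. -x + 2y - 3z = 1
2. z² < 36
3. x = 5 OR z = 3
Yes

Take x = 0, y = 5, z = 3. Substituting into each constraint:
  (1) 0 + 2(5) - 3(3) = 1 ✓
  (2) z² = (3)² = 9, and 9 < 36 ✓
  (3) z = 3, target 3 ✓ (second branch holds)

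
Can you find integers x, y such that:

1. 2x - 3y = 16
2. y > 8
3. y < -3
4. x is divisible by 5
No

A contradictory subset is {y > 8, y < -3}. No integer assignment can satisfy these jointly:

  - y > 8: bounds one variable relative to a constant
  - y < -3: bounds one variable relative to a constant

Direct contradiction: the bounds on y require y ≥ 9 and y ≤ -4 simultaneously, which is empty.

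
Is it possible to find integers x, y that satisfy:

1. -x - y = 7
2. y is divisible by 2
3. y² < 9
Yes

Take x = -7, y = 0. Substituting into each constraint:
  (1) 7 + 0 = 7 ✓
  (2) 0 = 2 × 0, remainder 0 ✓
  (3) y² = (0)² = 0, and 0 < 9 ✓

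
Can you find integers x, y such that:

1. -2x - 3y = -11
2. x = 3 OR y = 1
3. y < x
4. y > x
No

A contradictory subset is {y < x, y > x}. No integer assignment can satisfy these jointly:

  - y < x: bounds one variable relative to another variable
  - y > x: bounds one variable relative to another variable

Direct contradiction: x > y and y > x cannot both hold.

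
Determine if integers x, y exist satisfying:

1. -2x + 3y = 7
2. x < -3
Yes

Take x = -5, y = -1. Substituting into each constraint:
  (1) -2(-5) + 3(-1) = 7 ✓
  (2) -5 < -3 ✓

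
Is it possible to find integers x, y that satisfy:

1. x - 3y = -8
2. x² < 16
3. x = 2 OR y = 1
No

The full constraint system is jointly infeasible over the integers. Each constraint and what it forces:

  - x - 3y = -8: is a linear equation tying the variables together
  - x² < 16: restricts x to |x| ≤ 3
  - x = 2 OR y = 1: forces a choice: either x = 2 or y = 1

Split on the disjunction (x = 2 OR y = 1):
  • If x = 2: with x = 2, every remaining term of the linear equation is divisible by 3, so the left side is ≡ 0 (mod 3); but the right side -10 ≡ 2 (mod 3). No integers can satisfy it.
  • If y = 1: the equation forces x = -5, but x² < 16 requires |x| ≤ 3.
Both branches are infeasible, so the system has no integer solution.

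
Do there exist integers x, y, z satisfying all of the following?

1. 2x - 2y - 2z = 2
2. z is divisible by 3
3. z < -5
Yes

Take x = -5, y = 0, z = -6. Substituting into each constraint:
  (1) 2(-5) - 2(0) - 2(-6) = 2 ✓
  (2) -6 = 3 × -2, remainder 0 ✓
  (3) -6 < -5 ✓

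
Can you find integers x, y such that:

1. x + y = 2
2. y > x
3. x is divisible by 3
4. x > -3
Yes

Take x = 0, y = 2. Substituting into each constraint:
  (1) 0 + 2 = 2 ✓
  (2) 2 > 0 ✓
  (3) 0 = 3 × 0, remainder 0 ✓
  (4) 0 > -3 ✓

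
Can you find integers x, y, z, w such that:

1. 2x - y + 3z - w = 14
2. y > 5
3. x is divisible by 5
Yes

Take x = 0, y = 6, z = 7, w = 1. Substituting into each constraint:
  (1) 2(0) + (-6) + 3(7) + (-1) = 14 ✓
  (2) 6 > 5 ✓
  (3) 0 = 5 × 0, remainder 0 ✓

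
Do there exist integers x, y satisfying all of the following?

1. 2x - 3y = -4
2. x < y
Yes

Take x = -2, y = 0. Substituting into each constraint:
  (1) 2(-2) - 3(0) = -4 ✓
  (2) -2 < 0 ✓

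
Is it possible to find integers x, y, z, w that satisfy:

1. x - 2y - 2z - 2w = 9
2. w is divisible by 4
Yes

Take x = 9, y = 0, z = 0, w = 0. Substituting into each constraint:
  (1) 9 - 2(0) - 2(0) - 2(0) = 9 ✓
  (2) 0 = 4 × 0, remainder 0 ✓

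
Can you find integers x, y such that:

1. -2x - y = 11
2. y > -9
Yes

Take x = -2, y = -7. Substituting into each constraint:
  (1) -2(-2) + 7 = 11 ✓
  (2) -7 > -9 ✓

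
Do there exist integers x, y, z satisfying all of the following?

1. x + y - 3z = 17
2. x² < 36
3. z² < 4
Yes

Take x = -1, y = 18, z = 0. Substituting into each constraint:
  (1) (-1) + 18 - 3(0) = 17 ✓
  (2) x² = (-1)² = 1, and 1 < 36 ✓
  (3) z² = (0)² = 0, and 0 < 4 ✓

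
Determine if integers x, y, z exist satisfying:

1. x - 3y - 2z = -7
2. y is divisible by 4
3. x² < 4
Yes

Take x = -1, y = 0, z = 3. Substituting into each constraint:
  (1) (-1) - 3(0) - 2(3) = -7 ✓
  (2) 0 = 4 × 0, remainder 0 ✓
  (3) x² = (-1)² = 1, and 1 < 4 ✓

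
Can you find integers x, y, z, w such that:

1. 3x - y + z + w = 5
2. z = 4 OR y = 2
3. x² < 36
Yes

Take x = 3, y = 2, z = -2, w = 0. Substituting into each constraint:
  (1) 3(3) + (-2) + (-2) + 0 = 5 ✓
  (2) y = 2, target 2 ✓ (second branch holds)
  (3) x² = (3)² = 9, and 9 < 36 ✓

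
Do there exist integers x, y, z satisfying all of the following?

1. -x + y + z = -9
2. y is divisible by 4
Yes

Take x = 0, y = 0, z = -9. Substituting into each constraint:
  (1) 0 + 0 + (-9) = -9 ✓
  (2) 0 = 4 × 0, remainder 0 ✓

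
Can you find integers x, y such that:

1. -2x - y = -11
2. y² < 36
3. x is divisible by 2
Yes

Take x = 4, y = 3. Substituting into each constraint:
  (1) -2(4) + (-3) = -11 ✓
  (2) y² = (3)² = 9, and 9 < 36 ✓
  (3) 4 = 2 × 2, remainder 0 ✓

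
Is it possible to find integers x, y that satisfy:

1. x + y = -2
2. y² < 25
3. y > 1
Yes

Take x = -4, y = 2. Substituting into each constraint:
  (1) (-4) + 2 = -2 ✓
  (2) y² = (2)² = 4, and 4 < 25 ✓
  (3) 2 > 1 ✓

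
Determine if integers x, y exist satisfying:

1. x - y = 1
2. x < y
No

The full constraint system is jointly infeasible over the integers. Each constraint and what it forces:

  - x - y = 1: is a linear equation tying the variables together
  - x < y: bounds one variable relative to another variable

From the equation, x − y = 1, i.e. y − x = -1; but y > x requires y − x ≥ 1. Contradiction.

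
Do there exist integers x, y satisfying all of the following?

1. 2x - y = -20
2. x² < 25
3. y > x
Yes

Take x = 0, y = 20. Substituting into each constraint:
  (1) 2(0) + (-20) = -20 ✓
  (2) x² = (0)² = 0, and 0 < 25 ✓
  (3) 20 > 0 ✓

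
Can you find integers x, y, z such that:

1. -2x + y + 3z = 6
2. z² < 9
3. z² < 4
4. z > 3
No

A contradictory subset is {z² < 4, z > 3}. No integer assignment can satisfy these jointly:

  - z² < 4: restricts z to |z| ≤ 1
  - z > 3: bounds one variable relative to a constant

Direct contradiction: the bounds on z require z ≥ 4 and z ≤ 1 simultaneously, which is empty.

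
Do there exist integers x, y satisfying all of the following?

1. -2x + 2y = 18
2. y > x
Yes

Take x = 0, y = 9. Substituting into each constraint:
  (1) -2(0) + 2(9) = 18 ✓
  (2) 9 > 0 ✓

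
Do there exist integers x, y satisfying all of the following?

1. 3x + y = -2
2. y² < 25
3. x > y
Yes

Take x = 0, y = -2. Substituting into each constraint:
  (1) 3(0) + (-2) = -2 ✓
  (2) y² = (-2)² = 4, and 4 < 25 ✓
  (3) 0 > -2 ✓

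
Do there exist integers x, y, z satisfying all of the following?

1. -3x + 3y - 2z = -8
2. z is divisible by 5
Yes

Take x = 4, y = -2, z = -5. Substituting into each constraint:
  (1) -3(4) + 3(-2) - 2(-5) = -8 ✓
  (2) -5 = 5 × -1, remainder 0 ✓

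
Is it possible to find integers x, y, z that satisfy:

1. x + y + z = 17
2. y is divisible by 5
Yes

Take x = 0, y = 0, z = 17. Substituting into each constraint:
  (1) 0 + 0 + 17 = 17 ✓
  (2) 0 = 5 × 0, remainder 0 ✓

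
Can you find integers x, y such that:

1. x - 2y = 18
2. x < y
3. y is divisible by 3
Yes

Take x = -24, y = -21. Substituting into each constraint:
  (1) (-24) - 2(-21) = 18 ✓
  (2) -24 < -21 ✓
  (3) -21 = 3 × -7, remainder 0 ✓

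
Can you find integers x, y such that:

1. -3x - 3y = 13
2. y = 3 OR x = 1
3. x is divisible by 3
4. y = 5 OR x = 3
No

Even the single constraint (-3x - 3y = 13) is infeasible over the integers.

  - -3x - 3y = 13: every term on the left is divisible by 3, so the LHS ≡ 0 (mod 3), but the RHS 13 is not — no integer solution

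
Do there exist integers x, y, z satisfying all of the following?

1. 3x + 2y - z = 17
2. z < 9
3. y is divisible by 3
Yes

Take x = 6, y = 0, z = 1. Substituting into each constraint:
  (1) 3(6) + 2(0) + (-1) = 17 ✓
  (2) 1 < 9 ✓
  (3) 0 = 3 × 0, remainder 0 ✓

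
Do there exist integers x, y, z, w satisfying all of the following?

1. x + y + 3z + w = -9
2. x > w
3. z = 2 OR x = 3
Yes

Take x = 1, y = -16, z = 2, w = 0. Substituting into each constraint:
  (1) 1 + (-16) + 3(2) + 0 = -9 ✓
  (2) 1 > 0 ✓
  (3) z = 2, target 2 ✓ (first branch holds)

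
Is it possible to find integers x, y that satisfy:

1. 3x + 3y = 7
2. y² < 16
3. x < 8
No

Even the single constraint (3x + 3y = 7) is infeasible over the integers.

  - 3x + 3y = 7: every term on the left is divisible by 3, so the LHS ≡ 0 (mod 3), but the RHS 7 is not — no integer solution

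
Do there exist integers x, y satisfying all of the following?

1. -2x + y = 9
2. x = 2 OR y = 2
Yes

Take x = 2, y = 13. Substituting into each constraint:
  (1) -2(2) + 13 = 9 ✓
  (2) x = 2, target 2 ✓ (first branch holds)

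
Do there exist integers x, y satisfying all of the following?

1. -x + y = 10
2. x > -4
Yes

Take x = -3, y = 7. Substituting into each constraint:
  (1) 3 + 7 = 10 ✓
  (2) -3 > -4 ✓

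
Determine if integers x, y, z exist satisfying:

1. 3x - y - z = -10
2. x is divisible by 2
Yes

Take x = 0, y = 10, z = 0. Substituting into each constraint:
  (1) 3(0) + (-10) + 0 = -10 ✓
  (2) 0 = 2 × 0, remainder 0 ✓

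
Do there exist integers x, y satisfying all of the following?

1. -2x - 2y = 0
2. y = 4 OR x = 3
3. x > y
Yes

Take x = 3, y = -3. Substituting into each constraint:
  (1) -2(3) - 2(-3) = 0 ✓
  (2) x = 3, target 3 ✓ (second branch holds)
  (3) 3 > -3 ✓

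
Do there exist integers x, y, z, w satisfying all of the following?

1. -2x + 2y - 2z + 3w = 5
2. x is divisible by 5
Yes

Take x = 0, y = 1, z = 0, w = 1. Substituting into each constraint:
  (1) -2(0) + 2(1) - 2(0) + 3(1) = 5 ✓
  (2) 0 = 5 × 0, remainder 0 ✓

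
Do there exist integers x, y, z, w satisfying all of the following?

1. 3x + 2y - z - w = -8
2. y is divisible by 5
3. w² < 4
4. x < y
Yes

Take x = -1, y = 0, z = 5, w = 0. Substituting into each constraint:
  (1) 3(-1) + 2(0) + (-5) + 0 = -8 ✓
  (2) 0 = 5 × 0, remainder 0 ✓
  (3) w² = (0)² = 0, and 0 < 4 ✓
  (4) -1 < 0 ✓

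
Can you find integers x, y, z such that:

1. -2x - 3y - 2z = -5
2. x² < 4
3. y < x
Yes

Take x = 0, y = -1, z = 4. Substituting into each constraint:
  (1) -2(0) - 3(-1) - 2(4) = -5 ✓
  (2) x² = (0)² = 0, and 0 < 4 ✓
  (3) -1 < 0 ✓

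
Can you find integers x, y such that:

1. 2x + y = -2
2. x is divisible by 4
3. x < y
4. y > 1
Yes

Take x = -4, y = 6. Substituting into each constraint:
  (1) 2(-4) + 6 = -2 ✓
  (2) -4 = 4 × -1, remainder 0 ✓
  (3) -4 < 6 ✓
  (4) 6 > 1 ✓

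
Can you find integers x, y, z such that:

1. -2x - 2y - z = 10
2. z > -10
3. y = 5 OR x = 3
Yes

Take x = -6, y = 5, z = -8. Substituting into each constraint:
  (1) -2(-6) - 2(5) + 8 = 10 ✓
  (2) -8 > -10 ✓
  (3) y = 5, target 5 ✓ (first branch holds)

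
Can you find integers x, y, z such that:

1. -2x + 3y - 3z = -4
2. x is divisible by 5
Yes

Take x = -10, y = -1, z = 7. Substituting into each constraint:
  (1) -2(-10) + 3(-1) - 3(7) = -4 ✓
  (2) -10 = 5 × -2, remainder 0 ✓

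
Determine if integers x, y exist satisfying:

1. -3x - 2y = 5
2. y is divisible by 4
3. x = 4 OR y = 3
No

A contradictory subset is {-3x - 2y = 5, x = 4 OR y = 3}. No integer assignment can satisfy these jointly:

  - -3x - 2y = 5: is a linear equation tying the variables together
  - x = 4 OR y = 3: forces a choice: either x = 4 or y = 3

Split on the disjunction (x = 4 OR y = 3):
  • If x = 4: with x = 4, every remaining term of the linear equation is divisible by 2, so the left side is ≡ 0 (mod 2); but the right side 17 ≡ 1 (mod 2). No integers can satisfy it.
  • If y = 3: with y = 3, every remaining term of the linear equation is divisible by 3, so the left side is ≡ 0 (mod 3); but the right side 11 ≡ 2 (mod 3). No integers can satisfy it.
Both branches are infeasible, so the system has no integer solution.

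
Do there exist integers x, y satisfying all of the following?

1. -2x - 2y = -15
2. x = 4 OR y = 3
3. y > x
No

Even the single constraint (-2x - 2y = -15) is infeasible over the integers.

  - -2x - 2y = -15: every term on the left is divisible by 2, so the LHS ≡ 0 (mod 2), but the RHS -15 is not — no integer solution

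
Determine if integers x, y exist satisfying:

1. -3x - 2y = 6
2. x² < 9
Yes

Take x = 0, y = -3. Substituting into each constraint:
  (1) -3(0) - 2(-3) = 6 ✓
  (2) x² = (0)² = 0, and 0 < 9 ✓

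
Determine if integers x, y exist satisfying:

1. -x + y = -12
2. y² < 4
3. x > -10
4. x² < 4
No

A contradictory subset is {-x + y = -12, y² < 4, x² < 4}. No integer assignment can satisfy these jointly:

  - -x + y = -12: is a linear equation tying the variables together
  - y² < 4: restricts y to |y| ≤ 1
  - x² < 4: restricts x to |x| ≤ 1

Range argument: with x ∈ [-1, 1], y ∈ [-1, 1], the left side of the equation is at least -2, but the right side is -12 < -2. No integer solution exists.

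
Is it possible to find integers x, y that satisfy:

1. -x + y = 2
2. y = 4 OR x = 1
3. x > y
No

A contradictory subset is {-x + y = 2, x > y}. No integer assignment can satisfy these jointly:

  - -x + y = 2: is a linear equation tying the variables together
  - x > y: bounds one variable relative to another variable

From the equation, x − y = -2, i.e. x − y = -2; but x > y requires x − y ≥ 1. Contradiction.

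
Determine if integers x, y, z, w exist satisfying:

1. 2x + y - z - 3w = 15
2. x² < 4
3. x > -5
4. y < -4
Yes

Take x = 0, y = -6, z = -21, w = 0. Substituting into each constraint:
  (1) 2(0) + (-6) + 21 - 3(0) = 15 ✓
  (2) x² = (0)² = 0, and 0 < 4 ✓
  (3) 0 > -5 ✓
  (4) -6 < -4 ✓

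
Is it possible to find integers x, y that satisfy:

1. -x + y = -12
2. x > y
Yes

Take x = 12, y = 0. Substituting into each constraint:
  (1) (-12) + 0 = -12 ✓
  (2) 12 > 0 ✓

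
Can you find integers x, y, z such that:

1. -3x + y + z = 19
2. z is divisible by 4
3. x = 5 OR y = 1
Yes

Take x = 5, y = 34, z = 0. Substituting into each constraint:
  (1) -3(5) + 34 + 0 = 19 ✓
  (2) 0 = 4 × 0, remainder 0 ✓
  (3) x = 5, target 5 ✓ (first branch holds)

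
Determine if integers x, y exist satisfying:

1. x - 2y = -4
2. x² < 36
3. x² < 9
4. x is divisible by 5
Yes

Take x = 0, y = 2. Substituting into each constraint:
  (1) 0 - 2(2) = -4 ✓
  (2) x² = (0)² = 0, and 0 < 36 ✓
  (3) x² = (0)² = 0, and 0 < 9 ✓
  (4) 0 = 5 × 0, remainder 0 ✓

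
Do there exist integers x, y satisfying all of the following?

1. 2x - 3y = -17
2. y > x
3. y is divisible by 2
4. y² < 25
No

A contradictory subset is {2x - 3y = -17, y is divisible by 2}. No integer assignment can satisfy these jointly:

  - 2x - 3y = -17: is a linear equation tying the variables together
  - y is divisible by 2: restricts y to multiples of 2

Modular obstruction: writing y = 2y', every remaining term of the linear equation is divisible by 2, so the left side is ≡ 0 (mod 2); but the right side -17 ≡ 1 (mod 2). No integers can satisfy it.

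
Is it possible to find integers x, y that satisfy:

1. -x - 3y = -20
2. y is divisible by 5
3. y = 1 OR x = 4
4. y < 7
No

A contradictory subset is {-x - 3y = -20, y is divisible by 5, y = 1 OR x = 4}. No integer assignment can satisfy these jointly:

  - -x - 3y = -20: is a linear equation tying the variables together
  - y is divisible by 5: restricts y to multiples of 5
  - y = 1 OR x = 4: forces a choice: either y = 1 or x = 4

Split on the disjunction (y = 1 OR x = 4):
  • If y = 1: this contradicts the divisibility constraint — 1 is not a multiple of 5.
  • If x = 4: with x = 4, writing y = 5y', every remaining term of the linear equation is divisible by 15, so the left side is ≡ 0 (mod 15); but the right side -16 ≡ 14 (mod 15). No integers can satisfy it.
Both branches are infeasible, so the system has no integer solution.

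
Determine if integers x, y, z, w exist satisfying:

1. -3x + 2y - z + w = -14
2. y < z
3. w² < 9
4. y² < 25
Yes

Take x = 5, y = 2, z = 3, w = 0. Substituting into each constraint:
  (1) -3(5) + 2(2) + (-3) + 0 = -14 ✓
  (2) 2 < 3 ✓
  (3) w² = (0)² = 0, and 0 < 9 ✓
  (4) y² = (2)² = 4, and 4 < 25 ✓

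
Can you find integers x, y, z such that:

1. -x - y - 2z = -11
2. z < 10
Yes

Take x = 1, y = 0, z = 5. Substituting into each constraint:
  (1) (-1) + 0 - 2(5) = -11 ✓
  (2) 5 < 10 ✓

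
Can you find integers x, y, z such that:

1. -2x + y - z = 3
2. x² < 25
Yes

Take x = 0, y = 0, z = -3. Substituting into each constraint:
  (1) -2(0) + 0 + 3 = 3 ✓
  (2) x² = (0)² = 0, and 0 < 25 ✓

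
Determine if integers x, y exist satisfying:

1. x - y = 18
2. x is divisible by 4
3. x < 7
Yes

Take x = 0, y = -18. Substituting into each constraint:
  (1) 0 + 18 = 18 ✓
  (2) 0 = 4 × 0, remainder 0 ✓
  (3) 0 < 7 ✓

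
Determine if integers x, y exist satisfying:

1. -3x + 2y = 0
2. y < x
Yes

Take x = -2, y = -3. Substituting into each constraint:
  (1) -3(-2) + 2(-3) = 0 ✓
  (2) -3 < -2 ✓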